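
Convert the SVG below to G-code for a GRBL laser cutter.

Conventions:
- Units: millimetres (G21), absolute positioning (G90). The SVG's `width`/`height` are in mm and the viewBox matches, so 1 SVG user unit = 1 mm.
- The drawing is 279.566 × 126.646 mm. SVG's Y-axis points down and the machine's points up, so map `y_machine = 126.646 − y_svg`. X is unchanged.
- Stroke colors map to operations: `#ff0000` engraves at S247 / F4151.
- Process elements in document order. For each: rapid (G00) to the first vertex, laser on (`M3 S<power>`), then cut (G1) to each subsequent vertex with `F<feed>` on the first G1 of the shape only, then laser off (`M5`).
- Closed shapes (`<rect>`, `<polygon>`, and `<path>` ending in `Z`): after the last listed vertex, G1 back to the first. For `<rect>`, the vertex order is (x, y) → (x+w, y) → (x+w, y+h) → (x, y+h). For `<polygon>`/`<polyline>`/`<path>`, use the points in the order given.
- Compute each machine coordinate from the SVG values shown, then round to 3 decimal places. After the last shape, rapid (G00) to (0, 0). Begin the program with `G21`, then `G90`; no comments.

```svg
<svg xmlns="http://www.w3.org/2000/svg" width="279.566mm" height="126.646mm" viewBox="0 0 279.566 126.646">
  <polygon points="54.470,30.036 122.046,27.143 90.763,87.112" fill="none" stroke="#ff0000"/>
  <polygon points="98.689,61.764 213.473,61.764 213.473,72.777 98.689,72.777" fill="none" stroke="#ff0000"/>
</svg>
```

viewBox `0 0 279.566 126.646` with mm width/height → 1 unit = 1 mm. Flip: y_m = 126.646 − y_svg.

**Shape 1** — `<polygon>` regular polygon, stroke `#ff0000` → engrave (S247, F4151). Machine vertices: (54.470,96.610) → (122.046,99.503) → (90.763,39.534) → (54.470,96.610). Closed: final G1 returns to the first vertex.

**Shape 2** — `<polygon>` rectangle, stroke `#ff0000` → engrave (S247, F4151). Machine vertices: (98.689,64.882) → (213.473,64.882) → (213.473,53.869) → (98.689,53.869) → (98.689,64.882). Closed: final G1 returns to the first vertex.

G21
G90
G00 X54.470 Y96.610
M3 S247
G1 X122.046 Y99.503 F4151
G1 X90.763 Y39.534
G1 X54.470 Y96.610
M5
G00 X98.689 Y64.882
M3 S247
G1 X213.473 Y64.882 F4151
G1 X213.473 Y53.869
G1 X98.689 Y53.869
G1 X98.689 Y64.882
M5
G00 X0.000 Y0.000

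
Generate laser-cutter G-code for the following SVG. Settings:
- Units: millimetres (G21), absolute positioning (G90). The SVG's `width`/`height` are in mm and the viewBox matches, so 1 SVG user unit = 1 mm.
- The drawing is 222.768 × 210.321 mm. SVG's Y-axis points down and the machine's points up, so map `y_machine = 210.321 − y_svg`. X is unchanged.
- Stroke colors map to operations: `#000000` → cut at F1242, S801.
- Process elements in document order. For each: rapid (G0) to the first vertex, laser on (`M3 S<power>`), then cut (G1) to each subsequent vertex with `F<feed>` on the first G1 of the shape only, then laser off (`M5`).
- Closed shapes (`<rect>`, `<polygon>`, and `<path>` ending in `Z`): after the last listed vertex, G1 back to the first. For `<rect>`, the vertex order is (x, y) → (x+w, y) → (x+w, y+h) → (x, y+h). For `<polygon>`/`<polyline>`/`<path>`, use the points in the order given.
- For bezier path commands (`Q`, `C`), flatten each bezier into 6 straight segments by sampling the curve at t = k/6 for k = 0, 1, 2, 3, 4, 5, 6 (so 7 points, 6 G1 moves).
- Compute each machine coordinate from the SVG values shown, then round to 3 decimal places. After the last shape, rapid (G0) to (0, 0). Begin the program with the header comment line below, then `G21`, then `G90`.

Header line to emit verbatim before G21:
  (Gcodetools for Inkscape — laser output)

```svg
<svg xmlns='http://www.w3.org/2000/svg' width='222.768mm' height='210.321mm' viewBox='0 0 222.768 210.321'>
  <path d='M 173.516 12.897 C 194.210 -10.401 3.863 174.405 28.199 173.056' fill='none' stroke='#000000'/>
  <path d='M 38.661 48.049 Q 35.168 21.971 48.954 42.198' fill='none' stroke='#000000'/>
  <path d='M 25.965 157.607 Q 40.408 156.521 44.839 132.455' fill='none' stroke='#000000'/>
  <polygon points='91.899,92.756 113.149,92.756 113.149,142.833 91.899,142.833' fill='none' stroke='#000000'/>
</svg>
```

Since the viewBox matches the mm dimensions, user units are millimetres directly. The only transform is the Y-flip y_m = 210.321 − y_svg.

Shape 1 is a cubic bezier drawn with `<path>`. Its stroke #000000 means cut at S801, F1242. After flipping Y the toolpath is (173.516,197.424) → (168.247,193.556) → (139.631,165.956) → (99.492,125.575) → (59.656,83.365) → (31.950,50.278) → (28.199,37.265).

Shape 2 is a quadratic bezier drawn with `<path>`. Its stroke #000000 means cut at S801, F1242. After flipping Y the toolpath is (38.661,162.272) → (37.977,169.678) → (38.252,174.512) → (39.488,176.774) → (41.683,176.463) → (44.839,173.579) → (48.954,168.123).

Shape 3 is a quadratic bezier drawn with `<path>`. Its stroke #000000 means cut at S801, F1242. After flipping Y the toolpath is (25.965,52.714) → (30.501,53.714) → (34.481,55.991) → (37.905,59.545) → (40.773,64.375) → (43.084,70.482) → (44.839,77.866).

Shape 4 is a rectangle drawn with `<polygon>`. Its stroke #000000 means cut at S801, F1242. After flipping Y the toolpath is (91.899,117.565) → (113.149,117.565) → (113.149,67.488) → (91.899,67.488) → (91.899,117.565), returning to the start.

(Gcodetools for Inkscape — laser output)
G21
G90
G0 X173.516 Y197.424
M3 S801
G1 X168.247 Y193.556 F1242
G1 X139.631 Y165.956
G1 X99.492 Y125.575
G1 X59.656 Y83.365
G1 X31.950 Y50.278
G1 X28.199 Y37.265
M5
G0 X38.661 Y162.272
M3 S801
G1 X37.977 Y169.678 F1242
G1 X38.252 Y174.512
G1 X39.488 Y176.774
G1 X41.683 Y176.463
G1 X44.839 Y173.579
G1 X48.954 Y168.123
M5
G0 X25.965 Y52.714
M3 S801
G1 X30.501 Y53.714 F1242
G1 X34.481 Y55.991
G1 X37.905 Y59.545
G1 X40.773 Y64.375
G1 X43.084 Y70.482
G1 X44.839 Y77.866
M5
G0 X91.899 Y117.565
M3 S801
G1 X113.149 Y117.565 F1242
G1 X113.149 Y67.488
G1 X91.899 Y67.488
G1 X91.899 Y117.565
M5
G0 X0.000 Y0.000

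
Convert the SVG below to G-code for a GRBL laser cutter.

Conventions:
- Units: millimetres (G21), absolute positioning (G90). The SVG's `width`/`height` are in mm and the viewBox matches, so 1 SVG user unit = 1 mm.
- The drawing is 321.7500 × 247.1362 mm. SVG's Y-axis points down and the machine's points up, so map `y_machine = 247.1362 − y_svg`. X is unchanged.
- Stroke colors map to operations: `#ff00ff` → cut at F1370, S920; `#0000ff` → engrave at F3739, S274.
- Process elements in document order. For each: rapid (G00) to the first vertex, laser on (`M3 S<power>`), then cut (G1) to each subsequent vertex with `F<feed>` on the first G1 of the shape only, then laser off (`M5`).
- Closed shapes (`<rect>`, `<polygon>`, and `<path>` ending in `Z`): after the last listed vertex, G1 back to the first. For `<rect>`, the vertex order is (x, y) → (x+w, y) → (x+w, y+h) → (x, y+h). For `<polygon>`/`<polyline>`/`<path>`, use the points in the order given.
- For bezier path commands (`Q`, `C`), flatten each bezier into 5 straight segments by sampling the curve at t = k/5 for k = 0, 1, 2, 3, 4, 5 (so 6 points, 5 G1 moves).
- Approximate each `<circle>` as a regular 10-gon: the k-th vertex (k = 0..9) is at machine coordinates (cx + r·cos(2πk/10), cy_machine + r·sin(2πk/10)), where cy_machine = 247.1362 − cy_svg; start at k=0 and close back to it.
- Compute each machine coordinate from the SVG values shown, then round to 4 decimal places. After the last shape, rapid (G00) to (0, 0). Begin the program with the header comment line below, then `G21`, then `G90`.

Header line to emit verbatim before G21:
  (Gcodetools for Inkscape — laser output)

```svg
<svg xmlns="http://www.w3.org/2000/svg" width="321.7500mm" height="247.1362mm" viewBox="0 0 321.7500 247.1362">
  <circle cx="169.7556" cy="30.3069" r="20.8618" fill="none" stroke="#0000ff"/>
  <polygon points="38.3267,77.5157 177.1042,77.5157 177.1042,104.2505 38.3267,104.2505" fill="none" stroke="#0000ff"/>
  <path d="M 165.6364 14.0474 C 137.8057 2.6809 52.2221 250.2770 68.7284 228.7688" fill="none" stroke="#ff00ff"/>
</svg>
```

Since the viewBox matches the mm dimensions, user units are millimetres directly. The only transform is the Y-flip y_m = 247.1362 − y_svg.

Shape 1 is a circle drawn with `<circle>`. Its stroke #0000ff means engrave at S274, F3739. After flipping Y the toolpath is (190.6174,216.8293) → (186.6332,229.0916) → (176.2023,236.6701) → (163.3089,236.6701) → (152.8780,229.0916) → (148.8938,216.8293) → (152.8780,204.5670) → (163.3089,196.9885) → (176.2023,196.9885) → (186.6332,204.5670) → (190.6174,216.8293), returning to the start.

Shape 2 is a rectangle drawn with `<polygon>`. Its stroke #0000ff means engrave at S274, F3739. After flipping Y the toolpath is (38.3267,169.6205) → (177.1042,169.6205) → (177.1042,142.8857) → (38.3267,142.8857) → (38.3267,169.6205), returning to the start.

Shape 3 is a cubic bezier drawn with `<path>`. Its stroke #ff00ff means cut at S920, F1370. After flipping Y the toolpath is (165.6364,233.0888) → (143.2864,213.0577) → (114.7481,156.2228) → (87.6941,87.9313) → (69.7967,33.5305) → (68.7284,18.3674).

(Gcodetools for Inkscape — laser output)
G21
G90
G00 X190.6174 Y216.8293
M3 S274
G1 X186.6332 Y229.0916 F3739
G1 X176.2023 Y236.6701
G1 X163.3089 Y236.6701
G1 X152.8780 Y229.0916
G1 X148.8938 Y216.8293
G1 X152.8780 Y204.5670
G1 X163.3089 Y196.9885
G1 X176.2023 Y196.9885
G1 X186.6332 Y204.5670
G1 X190.6174 Y216.8293
M5
G00 X38.3267 Y169.6205
M3 S274
G1 X177.1042 Y169.6205 F3739
G1 X177.1042 Y142.8857
G1 X38.3267 Y142.8857
G1 X38.3267 Y169.6205
M5
G00 X165.6364 Y233.0888
M3 S920
G1 X143.2864 Y213.0577 F1370
G1 X114.7481 Y156.2228
G1 X87.6941 Y87.9313
G1 X69.7967 Y33.5305
G1 X68.7284 Y18.3674
M5
G00 X0.0000 Y0.0000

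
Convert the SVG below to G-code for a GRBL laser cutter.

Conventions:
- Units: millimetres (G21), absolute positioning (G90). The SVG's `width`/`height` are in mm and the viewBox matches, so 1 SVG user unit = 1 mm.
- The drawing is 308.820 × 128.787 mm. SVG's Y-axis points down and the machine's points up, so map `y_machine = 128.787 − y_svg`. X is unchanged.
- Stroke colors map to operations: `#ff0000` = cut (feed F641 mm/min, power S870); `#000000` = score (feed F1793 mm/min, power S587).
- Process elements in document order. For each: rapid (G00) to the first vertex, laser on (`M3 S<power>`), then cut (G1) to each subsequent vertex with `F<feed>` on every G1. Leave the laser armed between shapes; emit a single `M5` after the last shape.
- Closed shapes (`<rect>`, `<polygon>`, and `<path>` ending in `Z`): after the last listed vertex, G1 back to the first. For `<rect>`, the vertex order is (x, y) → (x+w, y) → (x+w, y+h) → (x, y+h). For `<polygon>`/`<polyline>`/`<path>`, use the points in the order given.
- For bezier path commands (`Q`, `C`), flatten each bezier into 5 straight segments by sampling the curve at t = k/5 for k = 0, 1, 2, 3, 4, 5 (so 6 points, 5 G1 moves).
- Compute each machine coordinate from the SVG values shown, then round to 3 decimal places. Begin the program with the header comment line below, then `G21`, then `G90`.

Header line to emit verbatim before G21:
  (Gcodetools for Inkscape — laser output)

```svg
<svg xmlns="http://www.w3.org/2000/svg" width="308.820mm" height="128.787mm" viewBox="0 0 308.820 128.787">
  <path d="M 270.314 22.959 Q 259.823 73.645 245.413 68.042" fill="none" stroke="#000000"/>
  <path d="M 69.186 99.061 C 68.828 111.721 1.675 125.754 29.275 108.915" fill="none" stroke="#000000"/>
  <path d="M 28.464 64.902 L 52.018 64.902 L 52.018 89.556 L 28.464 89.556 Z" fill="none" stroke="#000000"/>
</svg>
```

Since the viewBox matches the mm dimensions, user units are millimetres directly. The only transform is the Y-flip y_m = 128.787 − y_svg.

Shape 1 is a quadratic bezier drawn with `<path>`. Its stroke #000000 means score at S587, F1793. After flipping Y the toolpath is (270.314,105.828) → (265.961,87.805) → (261.294,74.285) → (256.314,65.269) → (251.020,60.755) → (245.413,60.745).

Shape 2 is a cubic bezier drawn with `<path>`. Its stroke #000000 means score at S587, F1793. After flipping Y the toolpath is (69.186,29.726) → (62.248,22.223) → (47.034,15.939) → (31.297,12.420) → (22.793,13.215) → (29.275,19.872).

Shape 3 is a rectangle drawn with `<path>`. Its stroke #000000 means score at S587, F1793. After flipping Y the toolpath is (28.464,63.885) → (52.018,63.885) → (52.018,39.231) → (28.464,39.231) → (28.464,63.885), returning to the start.

(Gcodetools for Inkscape — laser output)
G21
G90
G00 X270.314 Y105.828
M3 S587
G1 X265.961 Y87.805 F1793
G1 X261.294 Y74.285 F1793
G1 X256.314 Y65.269 F1793
G1 X251.020 Y60.755 F1793
G1 X245.413 Y60.745 F1793
G00 X69.186 Y29.726
M3 S587
G1 X62.248 Y22.223 F1793
G1 X47.034 Y15.939 F1793
G1 X31.297 Y12.420 F1793
G1 X22.793 Y13.215 F1793
G1 X29.275 Y19.872 F1793
G00 X28.464 Y63.885
M3 S587
G1 X52.018 Y63.885 F1793
G1 X52.018 Y39.231 F1793
G1 X28.464 Y39.231 F1793
G1 X28.464 Y63.885 F1793
M5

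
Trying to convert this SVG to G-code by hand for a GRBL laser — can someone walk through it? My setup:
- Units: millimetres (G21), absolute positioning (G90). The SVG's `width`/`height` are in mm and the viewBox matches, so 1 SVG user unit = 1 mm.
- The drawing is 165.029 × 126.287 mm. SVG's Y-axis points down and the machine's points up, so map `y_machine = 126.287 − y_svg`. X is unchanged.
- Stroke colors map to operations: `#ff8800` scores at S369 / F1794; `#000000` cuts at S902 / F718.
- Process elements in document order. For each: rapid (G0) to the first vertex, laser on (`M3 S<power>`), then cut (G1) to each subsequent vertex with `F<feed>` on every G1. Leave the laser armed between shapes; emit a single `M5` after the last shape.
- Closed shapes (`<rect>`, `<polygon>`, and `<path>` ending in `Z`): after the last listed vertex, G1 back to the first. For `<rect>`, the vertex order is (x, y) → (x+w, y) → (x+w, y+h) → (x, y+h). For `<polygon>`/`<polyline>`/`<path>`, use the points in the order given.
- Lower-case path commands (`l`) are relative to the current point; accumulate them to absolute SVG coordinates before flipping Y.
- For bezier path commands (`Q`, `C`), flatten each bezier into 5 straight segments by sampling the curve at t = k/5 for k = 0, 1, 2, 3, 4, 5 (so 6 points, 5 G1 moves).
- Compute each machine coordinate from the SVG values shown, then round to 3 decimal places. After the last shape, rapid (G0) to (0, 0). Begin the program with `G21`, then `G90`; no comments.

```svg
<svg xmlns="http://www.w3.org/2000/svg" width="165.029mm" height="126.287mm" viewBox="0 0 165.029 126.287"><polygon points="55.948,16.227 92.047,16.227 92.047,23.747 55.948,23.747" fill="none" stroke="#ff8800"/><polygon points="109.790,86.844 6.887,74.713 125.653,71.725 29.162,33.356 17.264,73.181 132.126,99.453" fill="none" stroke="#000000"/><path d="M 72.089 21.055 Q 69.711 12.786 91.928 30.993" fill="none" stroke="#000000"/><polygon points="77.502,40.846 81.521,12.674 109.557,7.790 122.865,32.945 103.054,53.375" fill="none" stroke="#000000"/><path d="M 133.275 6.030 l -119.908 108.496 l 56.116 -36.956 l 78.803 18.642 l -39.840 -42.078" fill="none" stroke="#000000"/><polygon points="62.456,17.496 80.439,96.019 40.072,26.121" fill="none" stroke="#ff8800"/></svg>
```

1 u = 1 mm; y_m = 126.287 − y.

[1] `<polygon>` rectangle, #ff8800→score S369 F1794: (55.948,110.060) → (92.047,110.060) → (92.047,102.540) → (55.948,102.540) → (55.948,110.060) (closed)

[2] `<polygon>` closed polygon, #000000→cut S902 F718: (109.790,39.443) → (6.887,51.574) → (125.653,54.562) → (29.162,92.931) → (17.264,53.106) → (132.126,26.834) → (109.790,39.443) (closed)

[3] `<path>` quadratic bezier, #000000→cut S902 F718: (72.089,105.232) → (72.122,107.481) → (74.122,107.611) → (78.090,105.623) → (84.025,101.518) → (91.928,95.294)

[4] `<polygon>` regular polygon, #000000→cut S902 F718: (77.502,85.441) → (81.521,113.613) → (109.557,118.497) → (122.865,93.342) → (103.054,72.912) → (77.502,85.441) (closed)

[5] `<path>` open polyline, #000000→cut S902 F718: (133.275,120.257) → (13.367,11.761) → (69.483,48.717) → (148.286,30.075) → (108.446,72.153)

[6] `<polygon>` closed polygon, #ff8800→score S369 F1794: (62.456,108.791) → (80.439,30.268) → (40.072,100.166) → (62.456,108.791) (closed)

G21
G90
G0 X55.948 Y110.060
M3 S369
G1 X92.047 Y110.060 F1794
G1 X92.047 Y102.540 F1794
G1 X55.948 Y102.540 F1794
G1 X55.948 Y110.060 F1794
G0 X109.790 Y39.443
M3 S902
G1 X6.887 Y51.574 F718
G1 X125.653 Y54.562 F718
G1 X29.162 Y92.931 F718
G1 X17.264 Y53.106 F718
G1 X132.126 Y26.834 F718
G1 X109.790 Y39.443 F718
G0 X72.089 Y105.232
M3 S902
G1 X72.122 Y107.481 F718
G1 X74.122 Y107.611 F718
G1 X78.090 Y105.623 F718
G1 X84.025 Y101.518 F718
G1 X91.928 Y95.294 F718
G0 X77.502 Y85.441
M3 S902
G1 X81.521 Y113.613 F718
G1 X109.557 Y118.497 F718
G1 X122.865 Y93.342 F718
G1 X103.054 Y72.912 F718
G1 X77.502 Y85.441 F718
G0 X133.275 Y120.257
M3 S902
G1 X13.367 Y11.761 F718
G1 X69.483 Y48.717 F718
G1 X148.286 Y30.075 F718
G1 X108.446 Y72.153 F718
G0 X62.456 Y108.791
M3 S369
G1 X80.439 Y30.268 F1794
G1 X40.072 Y100.166 F1794
G1 X62.456 Y108.791 F1794
M5
G0 X0.000 Y0.000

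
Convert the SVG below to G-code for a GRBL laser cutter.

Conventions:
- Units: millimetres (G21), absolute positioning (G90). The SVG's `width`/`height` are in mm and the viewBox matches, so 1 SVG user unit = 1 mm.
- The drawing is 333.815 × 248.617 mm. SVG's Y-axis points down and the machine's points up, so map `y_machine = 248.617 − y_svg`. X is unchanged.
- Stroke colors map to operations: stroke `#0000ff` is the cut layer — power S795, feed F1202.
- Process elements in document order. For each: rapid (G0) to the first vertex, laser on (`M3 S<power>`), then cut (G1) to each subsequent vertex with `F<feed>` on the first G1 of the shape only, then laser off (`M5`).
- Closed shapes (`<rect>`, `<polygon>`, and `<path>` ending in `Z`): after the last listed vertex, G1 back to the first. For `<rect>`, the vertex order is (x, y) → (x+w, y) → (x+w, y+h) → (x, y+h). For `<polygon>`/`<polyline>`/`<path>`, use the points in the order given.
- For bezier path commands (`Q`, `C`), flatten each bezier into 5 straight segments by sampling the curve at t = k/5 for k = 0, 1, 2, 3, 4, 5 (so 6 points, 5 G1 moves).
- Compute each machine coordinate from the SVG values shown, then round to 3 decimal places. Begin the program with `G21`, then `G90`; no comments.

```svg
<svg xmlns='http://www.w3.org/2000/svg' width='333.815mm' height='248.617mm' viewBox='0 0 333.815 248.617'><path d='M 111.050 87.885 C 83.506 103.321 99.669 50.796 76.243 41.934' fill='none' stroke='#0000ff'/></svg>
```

1 u = 1 mm; y_m = 248.617 − y.

[1] `<path>` cubic bezier, #0000ff→cut S795 F1202: (111.050,160.732) → (99.102,158.733) → (93.646,167.686) → (90.682,182.234) → (86.214,197.019) → (76.243,206.683)

G21
G90
G0 X111.050 Y160.732
M3 S795
G1 X99.102 Y158.733 F1202
G1 X93.646 Y167.686
G1 X90.682 Y182.234
G1 X86.214 Y197.019
G1 X76.243 Y206.683
M5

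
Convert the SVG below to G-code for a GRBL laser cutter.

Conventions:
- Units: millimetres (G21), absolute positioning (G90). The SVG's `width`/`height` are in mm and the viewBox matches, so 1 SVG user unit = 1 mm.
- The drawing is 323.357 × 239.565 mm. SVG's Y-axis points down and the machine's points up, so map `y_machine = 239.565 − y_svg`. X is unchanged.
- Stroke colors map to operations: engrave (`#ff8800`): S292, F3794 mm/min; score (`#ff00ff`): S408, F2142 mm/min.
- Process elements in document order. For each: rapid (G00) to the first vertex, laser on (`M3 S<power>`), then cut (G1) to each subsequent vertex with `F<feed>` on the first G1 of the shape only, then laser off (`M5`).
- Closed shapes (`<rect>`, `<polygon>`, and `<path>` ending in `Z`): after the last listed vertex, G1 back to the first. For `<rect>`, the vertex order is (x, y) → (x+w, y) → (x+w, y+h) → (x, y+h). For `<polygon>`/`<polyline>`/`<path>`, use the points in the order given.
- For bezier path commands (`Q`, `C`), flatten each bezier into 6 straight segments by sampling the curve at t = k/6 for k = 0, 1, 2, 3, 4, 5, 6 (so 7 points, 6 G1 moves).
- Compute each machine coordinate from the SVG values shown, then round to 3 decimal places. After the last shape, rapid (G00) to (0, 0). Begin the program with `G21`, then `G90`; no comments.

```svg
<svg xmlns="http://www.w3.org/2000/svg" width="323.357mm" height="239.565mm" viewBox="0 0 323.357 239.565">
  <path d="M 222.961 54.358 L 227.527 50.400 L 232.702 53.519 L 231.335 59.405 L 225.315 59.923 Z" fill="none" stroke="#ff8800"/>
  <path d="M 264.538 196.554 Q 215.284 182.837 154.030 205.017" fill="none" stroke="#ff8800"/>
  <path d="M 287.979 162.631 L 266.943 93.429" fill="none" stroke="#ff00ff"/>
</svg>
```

G21
G90
G00 X222.961 Y185.207
M3 S292
G1 X227.527 Y189.165 F3794
G1 X232.702 Y186.046
G1 X231.335 Y180.160
G1 X225.315 Y179.642
G1 X222.961 Y185.207
M5
G00 X264.538 Y43.011
M3 S292
G1 X247.787 Y46.586 F3794
G1 X230.369 Y48.167
G1 X212.284 Y47.754
G1 X193.533 Y45.346
G1 X174.115 Y40.944
G1 X154.030 Y34.548
M5
G00 X287.979 Y76.934
M3 S408
G1 X266.943 Y146.136 F2142
M5
G00 X0.000 Y0.000

viewBox `0 0 323.357 239.565` with mm width/height → 1 unit = 1 mm. Flip: y_m = 239.565 − y_svg.

**Shape 1** — `<path>` regular polygon, stroke `#ff8800` → engrave (S292, F3794). Machine vertices: (222.961,185.207) → (227.527,189.165) → (232.702,186.046) → (231.335,180.160) → (225.315,179.642) → (222.961,185.207). Closed: final G1 returns to the first vertex.

**Shape 2** — `<path>` quadratic bezier, stroke `#ff8800` → engrave (S292, F3794). Control points (SVG): P0=(264.538,196.554), P1=(215.284,182.837), P2=(154.030,205.017); sampled at t=k/6. Machine vertices: (264.538,43.011) → (247.787,46.586) → (230.369,48.167) → (212.284,47.754) → (193.533,45.346) → (174.115,40.944) → (154.030,34.548). Open path.

**Shape 3** — `<path>` line segment, stroke `#ff00ff` → score (S408, F2142). Machine vertices: (287.979,76.934) → (266.943,146.136). Open path.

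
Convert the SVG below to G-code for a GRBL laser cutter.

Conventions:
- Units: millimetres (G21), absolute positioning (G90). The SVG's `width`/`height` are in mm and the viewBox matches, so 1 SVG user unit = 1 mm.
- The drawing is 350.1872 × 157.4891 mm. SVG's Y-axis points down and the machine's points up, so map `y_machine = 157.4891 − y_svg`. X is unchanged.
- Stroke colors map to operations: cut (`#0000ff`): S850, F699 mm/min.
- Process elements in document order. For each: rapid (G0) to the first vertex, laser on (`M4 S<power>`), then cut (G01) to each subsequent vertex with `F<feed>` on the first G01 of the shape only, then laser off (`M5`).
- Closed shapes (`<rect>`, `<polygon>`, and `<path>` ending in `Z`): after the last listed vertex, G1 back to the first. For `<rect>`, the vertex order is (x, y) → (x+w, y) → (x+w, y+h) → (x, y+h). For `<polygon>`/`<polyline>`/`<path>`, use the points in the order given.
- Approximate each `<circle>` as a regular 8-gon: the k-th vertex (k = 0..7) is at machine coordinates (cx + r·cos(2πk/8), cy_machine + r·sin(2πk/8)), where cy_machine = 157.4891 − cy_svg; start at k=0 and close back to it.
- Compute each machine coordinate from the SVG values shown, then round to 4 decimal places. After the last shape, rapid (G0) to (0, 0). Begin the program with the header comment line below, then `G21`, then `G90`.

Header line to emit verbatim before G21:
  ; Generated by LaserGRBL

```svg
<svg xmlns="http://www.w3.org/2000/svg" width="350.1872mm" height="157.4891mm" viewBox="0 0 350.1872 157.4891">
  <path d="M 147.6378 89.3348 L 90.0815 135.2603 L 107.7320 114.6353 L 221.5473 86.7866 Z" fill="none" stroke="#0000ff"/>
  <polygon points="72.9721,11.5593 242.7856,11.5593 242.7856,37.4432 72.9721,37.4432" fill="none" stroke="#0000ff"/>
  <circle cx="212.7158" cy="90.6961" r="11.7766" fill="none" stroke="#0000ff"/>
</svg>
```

Since the viewBox matches the mm dimensions, user units are millimetres directly. The only transform is the Y-flip y_m = 157.4891 − y_svg.

Shape 1 is a closed polygon drawn with `<path>`. Its stroke #0000ff means cut at S850, F699. After flipping Y the toolpath is (147.6378,68.1543) → (90.0815,22.2288) → (107.7320,42.8538) → (221.5473,70.7025) → (147.6378,68.1543), returning to the start.

Shape 2 is a rectangle drawn with `<polygon>`. Its stroke #0000ff means cut at S850, F699. After flipping Y the toolpath is (72.9721,145.9298) → (242.7856,145.9298) → (242.7856,120.0459) → (72.9721,120.0459) → (72.9721,145.9298), returning to the start.

Shape 3 is a circle drawn with `<circle>`. Its stroke #0000ff means cut at S850, F699. After flipping Y the toolpath is (224.4924,66.7930) → (221.0431,75.1203) → (212.7158,78.5696) → (204.3885,75.1203) → (200.9392,66.7930) → (204.3885,58.4657) → (212.7158,55.0164) → (221.0431,58.4657) → (224.4924,66.7930), returning to the start.

; Generated by LaserGRBL
G21
G90
G0 X147.6378 Y68.1543
M4 S850
G01 X90.0815 Y22.2288 F699
G01 X107.7320 Y42.8538
G01 X221.5473 Y70.7025
G01 X147.6378 Y68.1543
M5
G0 X72.9721 Y145.9298
M4 S850
G01 X242.7856 Y145.9298 F699
G01 X242.7856 Y120.0459
G01 X72.9721 Y120.0459
G01 X72.9721 Y145.9298
M5
G0 X224.4924 Y66.7930
M4 S850
G01 X221.0431 Y75.1203 F699
G01 X212.7158 Y78.5696
G01 X204.3885 Y75.1203
G01 X200.9392 Y66.7930
G01 X204.3885 Y58.4657
G01 X212.7158 Y55.0164
G01 X221.0431 Y58.4657
G01 X224.4924 Y66.7930
M5
G0 X0.0000 Y0.0000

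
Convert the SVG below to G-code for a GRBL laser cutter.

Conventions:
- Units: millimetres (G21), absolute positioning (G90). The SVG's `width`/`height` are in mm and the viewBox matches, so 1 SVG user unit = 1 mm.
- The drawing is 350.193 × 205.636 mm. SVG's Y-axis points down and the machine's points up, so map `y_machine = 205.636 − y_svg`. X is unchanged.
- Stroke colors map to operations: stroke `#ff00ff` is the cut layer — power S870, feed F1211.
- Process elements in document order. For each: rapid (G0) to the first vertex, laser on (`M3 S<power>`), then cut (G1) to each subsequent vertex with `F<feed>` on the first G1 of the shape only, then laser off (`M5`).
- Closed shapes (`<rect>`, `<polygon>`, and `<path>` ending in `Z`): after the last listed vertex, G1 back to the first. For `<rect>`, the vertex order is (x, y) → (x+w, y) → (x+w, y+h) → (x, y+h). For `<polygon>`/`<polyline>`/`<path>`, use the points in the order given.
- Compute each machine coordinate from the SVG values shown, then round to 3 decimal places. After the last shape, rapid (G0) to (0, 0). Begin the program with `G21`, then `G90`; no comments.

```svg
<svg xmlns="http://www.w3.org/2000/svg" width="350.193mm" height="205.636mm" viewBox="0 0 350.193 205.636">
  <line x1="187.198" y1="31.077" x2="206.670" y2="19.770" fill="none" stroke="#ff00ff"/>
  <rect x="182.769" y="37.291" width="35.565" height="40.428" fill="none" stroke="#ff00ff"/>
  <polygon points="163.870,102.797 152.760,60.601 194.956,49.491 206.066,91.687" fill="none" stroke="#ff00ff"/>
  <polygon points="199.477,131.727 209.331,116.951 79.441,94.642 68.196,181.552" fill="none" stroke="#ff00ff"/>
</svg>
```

G21
G90
G0 X187.198 Y174.559
M3 S870
G1 X206.670 Y185.866 F1211
M5
G0 X182.769 Y168.345
M3 S870
G1 X218.334 Y168.345 F1211
G1 X218.334 Y127.917
G1 X182.769 Y127.917
G1 X182.769 Y168.345
M5
G0 X163.870 Y102.839
M3 S870
G1 X152.760 Y145.035 F1211
G1 X194.956 Y156.145
G1 X206.066 Y113.949
G1 X163.870 Y102.839
M5
G0 X199.477 Y73.909
M3 S870
G1 X209.331 Y88.685 F1211
G1 X79.441 Y110.994
G1 X68.196 Y24.084
G1 X199.477 Y73.909
M5
G0 X0.000 Y0.000

1 u = 1 mm; y_m = 205.636 − y.

[1] `<line>` line segment, #ff00ff→cut S870 F1211: (187.198,174.559) → (206.670,185.866)

[2] `<rect>` rectangle, #ff00ff→cut S870 F1211: (182.769,168.345) → (218.334,168.345) → (218.334,127.917) → (182.769,127.917) → (182.769,168.345) (closed)

[3] `<polygon>` regular polygon, #ff00ff→cut S870 F1211: (163.870,102.839) → (152.760,145.035) → (194.956,156.145) → (206.066,113.949) → (163.870,102.839) (closed)

[4] `<polygon>` closed polygon, #ff00ff→cut S870 F1211: (199.477,73.909) → (209.331,88.685) → (79.441,110.994) → (68.196,24.084) → (199.477,73.909) (closed)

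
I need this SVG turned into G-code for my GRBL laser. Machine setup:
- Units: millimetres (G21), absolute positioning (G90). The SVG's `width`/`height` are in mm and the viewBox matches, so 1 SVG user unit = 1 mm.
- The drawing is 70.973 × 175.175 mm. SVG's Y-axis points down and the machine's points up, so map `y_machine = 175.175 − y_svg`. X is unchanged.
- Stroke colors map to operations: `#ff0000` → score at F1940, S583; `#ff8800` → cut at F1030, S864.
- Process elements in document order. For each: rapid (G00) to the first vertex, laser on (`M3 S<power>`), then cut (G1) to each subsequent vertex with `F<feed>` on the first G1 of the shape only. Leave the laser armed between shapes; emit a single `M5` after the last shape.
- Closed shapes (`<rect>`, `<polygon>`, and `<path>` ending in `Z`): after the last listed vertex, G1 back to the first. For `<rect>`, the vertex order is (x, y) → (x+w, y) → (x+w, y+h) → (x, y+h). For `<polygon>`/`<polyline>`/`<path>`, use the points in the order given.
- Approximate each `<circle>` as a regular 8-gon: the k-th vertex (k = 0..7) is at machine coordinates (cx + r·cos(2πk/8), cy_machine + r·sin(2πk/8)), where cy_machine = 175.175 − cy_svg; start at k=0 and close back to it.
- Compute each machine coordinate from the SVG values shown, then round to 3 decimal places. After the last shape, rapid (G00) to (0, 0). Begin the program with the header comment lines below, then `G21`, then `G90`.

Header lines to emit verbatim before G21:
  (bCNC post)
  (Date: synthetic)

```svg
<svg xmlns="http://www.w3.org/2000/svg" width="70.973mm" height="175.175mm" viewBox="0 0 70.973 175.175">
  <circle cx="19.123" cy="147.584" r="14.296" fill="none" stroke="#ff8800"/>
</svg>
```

(bCNC post)
(Date: synthetic)
G21
G90
G00 X33.419 Y27.591
M3 S864
G1 X29.232 Y37.700 F1030
G1 X19.123 Y41.887
G1 X9.014 Y37.700
G1 X4.827 Y27.591
G1 X9.014 Y17.482
G1 X19.123 Y13.295
G1 X29.232 Y17.482
G1 X33.419 Y27.591
M5
G00 X0.000 Y0.000

1 u = 1 mm; y_m = 175.175 − y.

[1] `<circle>` circle, #ff8800→cut S864 F1030: (33.419,27.591) → (29.232,37.700) → (19.123,41.887) → (9.014,37.700) → (4.827,27.591) → (9.014,17.482) → (19.123,13.295) → (29.232,17.482) → (33.419,27.591) (closed)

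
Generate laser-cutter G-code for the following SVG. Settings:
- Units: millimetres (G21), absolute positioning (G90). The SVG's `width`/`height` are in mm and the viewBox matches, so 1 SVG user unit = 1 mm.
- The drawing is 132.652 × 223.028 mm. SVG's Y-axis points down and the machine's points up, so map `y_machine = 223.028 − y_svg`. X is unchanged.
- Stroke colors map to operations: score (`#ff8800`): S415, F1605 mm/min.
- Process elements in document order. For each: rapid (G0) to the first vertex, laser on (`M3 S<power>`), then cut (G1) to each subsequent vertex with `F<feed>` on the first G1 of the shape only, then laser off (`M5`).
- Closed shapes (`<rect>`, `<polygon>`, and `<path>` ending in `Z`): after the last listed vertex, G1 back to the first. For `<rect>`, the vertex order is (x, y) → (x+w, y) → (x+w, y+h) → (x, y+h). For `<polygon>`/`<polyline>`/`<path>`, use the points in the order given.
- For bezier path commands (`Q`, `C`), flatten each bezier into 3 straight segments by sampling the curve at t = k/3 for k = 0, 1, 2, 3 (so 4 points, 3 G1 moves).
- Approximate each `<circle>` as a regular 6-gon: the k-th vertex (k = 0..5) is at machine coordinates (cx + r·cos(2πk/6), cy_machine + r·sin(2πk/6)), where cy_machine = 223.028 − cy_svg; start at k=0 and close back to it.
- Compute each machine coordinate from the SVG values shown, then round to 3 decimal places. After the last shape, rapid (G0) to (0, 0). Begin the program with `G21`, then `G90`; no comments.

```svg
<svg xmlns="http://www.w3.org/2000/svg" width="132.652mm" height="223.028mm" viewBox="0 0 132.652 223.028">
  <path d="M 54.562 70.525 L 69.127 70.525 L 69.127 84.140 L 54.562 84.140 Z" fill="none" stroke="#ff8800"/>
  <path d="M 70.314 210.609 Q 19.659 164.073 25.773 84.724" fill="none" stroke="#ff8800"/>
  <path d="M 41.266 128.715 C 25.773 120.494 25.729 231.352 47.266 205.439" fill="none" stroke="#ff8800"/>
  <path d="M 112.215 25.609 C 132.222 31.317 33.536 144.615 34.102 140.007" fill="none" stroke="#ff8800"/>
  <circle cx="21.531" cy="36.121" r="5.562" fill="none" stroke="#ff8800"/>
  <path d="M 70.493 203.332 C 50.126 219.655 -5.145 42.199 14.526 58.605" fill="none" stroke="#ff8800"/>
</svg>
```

G21
G90
G0 X54.562 Y152.503
M3 S415
G1 X69.127 Y152.503 F1605
G1 X69.127 Y138.888
G1 X54.562 Y138.888
G1 X54.562 Y152.503
M5
G0 X70.314 Y12.419
M3 S415
G1 X42.852 Y47.089 F1605
G1 X28.005 Y89.051
G1 X25.773 Y138.304
M5
G0 X41.266 Y94.313
M3 S415
G1 X31.150 Y72.317 F1605
G1 X32.696 Y27.790
G1 X47.266 Y17.589
M5
G0 X112.215 Y197.419
M3 S415
G1 X100.730 Y164.199 F1605
G1 X58.548 Y109.363
G1 X34.102 Y83.021
M5
G0 X27.093 Y186.907
M3 S415
G1 X24.312 Y191.724 F1605
G1 X18.750 Y191.724
G1 X15.969 Y186.907
G1 X18.750 Y182.090
G1 X24.312 Y182.090
G1 X27.093 Y186.907
M5
G0 X70.493 Y19.696
M3 S415
G1 X42.560 Y53.609 F1605
G1 X15.767 Y130.565
G1 X14.526 Y164.423
M5
G0 X0.000 Y0.000

1 u = 1 mm; y_m = 223.028 − y.

[1] `<path>` rectangle, #ff8800→score S415 F1605: (54.562,152.503) → (69.127,152.503) → (69.127,138.888) → (54.562,138.888) → (54.562,152.503) (closed)

[2] `<path>` quadratic bezier, #ff8800→score S415 F1605: (70.314,12.419) → (42.852,47.089) → (28.005,89.051) → (25.773,138.304)

[3] `<path>` cubic bezier, #ff8800→score S415 F1605: (41.266,94.313) → (31.150,72.317) → (32.696,27.790) → (47.266,17.589)

[4] `<path>` cubic bezier, #ff8800→score S415 F1605: (112.215,197.419) → (100.730,164.199) → (58.548,109.363) → (34.102,83.021)

[5] `<circle>` circle, #ff8800→score S415 F1605: (27.093,186.907) → (24.312,191.724) → (18.750,191.724) → (15.969,186.907) → (18.750,182.090) → (24.312,182.090) → (27.093,186.907) (closed)

[6] `<path>` cubic bezier, #ff8800→score S415 F1605: (70.493,19.696) → (42.560,53.609) → (15.767,130.565) → (14.526,164.423)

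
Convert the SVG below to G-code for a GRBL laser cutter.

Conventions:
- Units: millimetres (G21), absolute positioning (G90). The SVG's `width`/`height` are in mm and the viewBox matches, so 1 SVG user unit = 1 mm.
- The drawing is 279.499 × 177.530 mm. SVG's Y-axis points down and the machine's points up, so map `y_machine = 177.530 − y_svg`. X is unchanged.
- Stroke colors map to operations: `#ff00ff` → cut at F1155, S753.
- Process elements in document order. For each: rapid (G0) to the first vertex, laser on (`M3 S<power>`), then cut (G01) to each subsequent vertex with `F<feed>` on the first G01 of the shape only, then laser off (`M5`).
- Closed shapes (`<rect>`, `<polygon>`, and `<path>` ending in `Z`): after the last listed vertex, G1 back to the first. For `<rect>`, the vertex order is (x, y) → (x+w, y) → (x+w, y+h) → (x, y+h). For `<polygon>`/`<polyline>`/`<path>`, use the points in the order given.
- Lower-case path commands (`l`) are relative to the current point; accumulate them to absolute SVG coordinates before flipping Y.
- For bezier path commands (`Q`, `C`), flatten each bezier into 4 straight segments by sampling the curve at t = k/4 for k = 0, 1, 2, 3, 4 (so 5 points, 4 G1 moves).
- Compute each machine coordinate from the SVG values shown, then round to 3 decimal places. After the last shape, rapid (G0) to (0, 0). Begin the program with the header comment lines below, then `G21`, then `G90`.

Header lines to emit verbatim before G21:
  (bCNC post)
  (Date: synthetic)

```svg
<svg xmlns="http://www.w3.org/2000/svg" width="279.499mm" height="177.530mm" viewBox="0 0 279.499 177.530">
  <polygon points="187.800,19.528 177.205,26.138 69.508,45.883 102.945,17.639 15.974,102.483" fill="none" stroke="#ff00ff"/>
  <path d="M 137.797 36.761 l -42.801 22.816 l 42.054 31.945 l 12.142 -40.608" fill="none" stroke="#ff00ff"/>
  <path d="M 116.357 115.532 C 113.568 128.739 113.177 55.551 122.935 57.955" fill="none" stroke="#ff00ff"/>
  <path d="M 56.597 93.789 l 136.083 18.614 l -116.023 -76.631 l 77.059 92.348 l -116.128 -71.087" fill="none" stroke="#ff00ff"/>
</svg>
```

(bCNC post)
(Date: synthetic)
G21
G90
G0 X187.800 Y158.002
M3 S753
G01 X177.205 Y151.392 F1155
G01 X69.508 Y131.647
G01 X102.945 Y159.891
G01 X15.974 Y75.047
G01 X187.800 Y158.002
M5
G0 X137.797 Y140.769
M3 S753
G01 X94.996 Y117.953 F1155
G01 X137.050 Y86.008
G01 X149.192 Y126.616
M5
G0 X116.357 Y61.998
M3 S753
G01 X114.836 Y65.761 F1155
G01 X114.941 Y86.735
G01 X117.398 Y109.736
G01 X122.935 Y119.575
M5
G0 X56.597 Y83.741
M3 S753
G01 X192.680 Y65.127 F1155
G01 X76.657 Y141.758
G01 X153.716 Y49.410
G01 X37.588 Y120.497
M5
G0 X0.000 Y0.000

viewBox `0 0 279.499 177.530` with mm width/height → 1 unit = 1 mm. Flip: y_m = 177.530 − y_svg.

**Shape 1** — `<polygon>` closed polygon, stroke `#ff00ff` → cut (S753, F1155). Machine vertices: (187.800,158.002) → (177.205,151.392) → (69.508,131.647) → (102.945,159.891) → (15.974,75.047) → (187.800,158.002). Closed: final G1 returns to the first vertex.

**Shape 2** — `<path>` open polyline, stroke `#ff00ff` → cut (S753, F1155). Machine vertices: (137.797,140.769) → (94.996,117.953) → (137.050,86.008) → (149.192,126.616). Open path.

**Shape 3** — `<path>` cubic bezier, stroke `#ff00ff` → cut (S753, F1155). Control points (SVG): P0=(116.357,115.532), P1=(113.568,128.739), P2=(113.177,55.551), P3=(122.935,57.955); sampled at t=k/4. Machine vertices: (116.357,61.998) → (114.836,65.761) → (114.941,86.735) → (117.398,109.736) → (122.935,119.575). Open path.

**Shape 4** — `<path>` open polyline, stroke `#ff00ff` → cut (S753, F1155). Machine vertices: (56.597,83.741) → (192.680,65.127) → (76.657,141.758) → (153.716,49.410) → (37.588,120.497). Open path.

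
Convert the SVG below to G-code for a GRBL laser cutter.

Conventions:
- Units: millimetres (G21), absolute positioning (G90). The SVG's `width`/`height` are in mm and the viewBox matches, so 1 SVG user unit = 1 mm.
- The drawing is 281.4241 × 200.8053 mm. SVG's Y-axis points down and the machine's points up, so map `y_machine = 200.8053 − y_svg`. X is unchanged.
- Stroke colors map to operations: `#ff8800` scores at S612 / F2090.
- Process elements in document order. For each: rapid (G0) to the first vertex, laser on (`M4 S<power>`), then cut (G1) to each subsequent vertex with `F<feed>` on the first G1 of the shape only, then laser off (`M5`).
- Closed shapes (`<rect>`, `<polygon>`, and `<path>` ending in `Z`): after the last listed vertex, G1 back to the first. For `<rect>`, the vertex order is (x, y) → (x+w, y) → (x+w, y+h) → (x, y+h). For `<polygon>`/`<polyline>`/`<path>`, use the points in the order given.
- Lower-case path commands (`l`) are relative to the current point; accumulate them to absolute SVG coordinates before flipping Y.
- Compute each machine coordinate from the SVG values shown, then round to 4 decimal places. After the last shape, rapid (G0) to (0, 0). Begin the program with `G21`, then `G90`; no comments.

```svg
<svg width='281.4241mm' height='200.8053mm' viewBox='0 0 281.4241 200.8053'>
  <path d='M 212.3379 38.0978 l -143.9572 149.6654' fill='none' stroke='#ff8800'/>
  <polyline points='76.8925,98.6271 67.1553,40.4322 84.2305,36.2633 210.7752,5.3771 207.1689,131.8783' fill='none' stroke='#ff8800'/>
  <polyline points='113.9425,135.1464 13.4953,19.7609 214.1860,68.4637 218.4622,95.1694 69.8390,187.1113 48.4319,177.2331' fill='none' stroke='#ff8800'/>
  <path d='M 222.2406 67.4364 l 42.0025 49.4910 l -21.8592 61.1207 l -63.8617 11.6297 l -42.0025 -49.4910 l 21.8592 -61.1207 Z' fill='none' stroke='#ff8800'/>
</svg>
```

Since the viewBox matches the mm dimensions, user units are millimetres directly. The only transform is the Y-flip y_m = 200.8053 − y_svg.

Shape 1 is a line segment drawn with `<path>`. Its stroke #ff8800 means score at S612, F2090. After flipping Y the toolpath is (212.3379,162.7075) → (68.3807,13.0421).

Shape 2 is a open polyline drawn with `<polyline>`. Its stroke #ff8800 means score at S612, F2090. After flipping Y the toolpath is (76.8925,102.1782) → (67.1553,160.3731) → (84.2305,164.5420) → (210.7752,195.4282) → (207.1689,68.9270).

Shape 3 is a open polyline drawn with `<polyline>`. Its stroke #ff8800 means score at S612, F2090. After flipping Y the toolpath is (113.9425,65.6589) → (13.4953,181.0444) → (214.1860,132.3416) → (218.4622,105.6359) → (69.8390,13.6940) → (48.4319,23.5722).

Shape 4 is a regular polygon drawn with `<path>`. Its stroke #ff8800 means score at S612, F2090. After flipping Y the toolpath is (222.2406,133.3689) → (264.2431,83.8779) → (242.3839,22.7572) → (178.5222,11.1275) → (136.5197,60.6185) → (158.3789,121.7392) → (222.2406,133.3689), returning to the start.

G21
G90
G0 X212.3379 Y162.7075
M4 S612
G1 X68.3807 Y13.0421 F2090
M5
G0 X76.8925 Y102.1782
M4 S612
G1 X67.1553 Y160.3731 F2090
G1 X84.2305 Y164.5420
G1 X210.7752 Y195.4282
G1 X207.1689 Y68.9270
M5
G0 X113.9425 Y65.6589
M4 S612
G1 X13.4953 Y181.0444 F2090
G1 X214.1860 Y132.3416
G1 X218.4622 Y105.6359
G1 X69.8390 Y13.6940
G1 X48.4319 Y23.5722
M5
G0 X222.2406 Y133.3689
M4 S612
G1 X264.2431 Y83.8779 F2090
G1 X242.3839 Y22.7572
G1 X178.5222 Y11.1275
G1 X136.5197 Y60.6185
G1 X158.3789 Y121.7392
G1 X222.2406 Y133.3689
M5
G0 X0.0000 Y0.0000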